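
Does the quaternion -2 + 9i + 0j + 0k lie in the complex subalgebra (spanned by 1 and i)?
Yes. The quaternion -2 + 9i has j- and k-coefficients y = z = 0, so it lies in the complex subalgebra spanned by 1 and i.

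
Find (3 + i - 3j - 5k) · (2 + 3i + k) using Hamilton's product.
8 + 8i - 22j + 2k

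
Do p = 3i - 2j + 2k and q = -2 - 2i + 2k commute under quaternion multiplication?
No: pq = 2 - 10i - 6j - 8k ≠ 2 - 2i + 14j = qp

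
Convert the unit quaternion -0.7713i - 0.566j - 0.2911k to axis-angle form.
axis = (-0.7713, -0.566, -0.2911), θ = π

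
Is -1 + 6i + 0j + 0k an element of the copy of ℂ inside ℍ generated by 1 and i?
Yes. The quaternion -1 + 6i has j- and k-coefficients y = z = 0, so it lies in the complex subalgebra spanned by 1 and i.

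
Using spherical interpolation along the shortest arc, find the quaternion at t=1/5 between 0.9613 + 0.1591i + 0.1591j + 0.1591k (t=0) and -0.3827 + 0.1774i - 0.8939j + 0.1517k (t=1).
0.9243 + 0.0941i + 0.356j + 0.1004k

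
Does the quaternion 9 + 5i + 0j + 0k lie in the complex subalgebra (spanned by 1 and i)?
Yes. The quaternion 9 + 5i has j- and k-coefficients y = z = 0, so it lies in the complex subalgebra spanned by 1 and i.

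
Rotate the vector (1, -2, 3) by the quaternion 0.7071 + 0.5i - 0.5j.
(-0.621, -3.621, -0.707)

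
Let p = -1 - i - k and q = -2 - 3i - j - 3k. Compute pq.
-4 + 4i + j + 6k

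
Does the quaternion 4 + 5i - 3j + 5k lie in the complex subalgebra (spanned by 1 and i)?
No. The quaternion 4 + 5i - 3j + 5k has j-coefficient y = -3 and k-coefficient z = 5, not both zero, so it does not lie in the complex subalgebra spanned by 1 and i.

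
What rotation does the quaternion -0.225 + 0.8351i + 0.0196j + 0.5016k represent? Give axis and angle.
axis = (0.8571, 0.0201, 0.5148), θ = 206°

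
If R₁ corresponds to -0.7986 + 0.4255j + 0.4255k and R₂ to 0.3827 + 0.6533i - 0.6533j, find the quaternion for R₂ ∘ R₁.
-0.0276 - 0.7997i + 0.4066j + 0.4408k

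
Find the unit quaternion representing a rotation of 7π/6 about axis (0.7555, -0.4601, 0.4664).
-0.2588 + 0.7298i - 0.4444j + 0.4505k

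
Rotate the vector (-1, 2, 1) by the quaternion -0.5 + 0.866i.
(-1, -0.134, -2.232)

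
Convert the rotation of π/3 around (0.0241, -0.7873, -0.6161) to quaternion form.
0.866 + 0.012i - 0.3936j - 0.308k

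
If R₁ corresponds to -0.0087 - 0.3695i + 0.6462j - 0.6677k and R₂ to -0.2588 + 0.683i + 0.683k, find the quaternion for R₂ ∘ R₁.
0.7107 - 0.3517i + 0.0364j + 0.6082k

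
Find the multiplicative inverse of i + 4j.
-0.0588i - 0.2353j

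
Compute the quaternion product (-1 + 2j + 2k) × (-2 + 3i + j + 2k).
-4 - i + j - 12k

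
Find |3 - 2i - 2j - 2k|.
√21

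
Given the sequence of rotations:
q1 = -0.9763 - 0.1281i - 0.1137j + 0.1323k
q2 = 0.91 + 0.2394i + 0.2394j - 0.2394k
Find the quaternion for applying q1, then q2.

q2 · q1 = -0.7989 - 0.3458i - 0.3382j + 0.3576k
-0.7989 - 0.3458i - 0.3382j + 0.3576k


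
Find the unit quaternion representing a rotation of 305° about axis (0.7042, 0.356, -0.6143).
-0.887 + 0.3252i + 0.1644j - 0.2837k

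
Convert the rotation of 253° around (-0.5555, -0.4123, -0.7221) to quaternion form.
-0.5948 - 0.4465i - 0.3314j - 0.5805k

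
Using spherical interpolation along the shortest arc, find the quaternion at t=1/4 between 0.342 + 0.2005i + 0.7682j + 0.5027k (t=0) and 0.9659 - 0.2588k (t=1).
0.6296 + 0.1751i + 0.6709j + 0.3504k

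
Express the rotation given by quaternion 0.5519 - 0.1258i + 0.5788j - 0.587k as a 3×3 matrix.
[[-0.3592, 0.5023, 0.7866], [-0.7936, 0.2792, -0.5407], [-0.4912, -0.8184, 0.2983]]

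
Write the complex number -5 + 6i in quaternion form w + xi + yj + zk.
-5 + 6i + 0j + 0k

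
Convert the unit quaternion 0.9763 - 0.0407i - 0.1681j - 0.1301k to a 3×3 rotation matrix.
[[0.9096, 0.2677, -0.3176], [-0.2403, 0.9628, 0.1232], [0.3388, -0.0357, 0.9402]]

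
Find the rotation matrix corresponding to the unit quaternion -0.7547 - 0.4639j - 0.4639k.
[[0.1392, -0.7002, 0.7002], [0.7002, 0.5696, 0.4304], [-0.7002, 0.4304, 0.5696]]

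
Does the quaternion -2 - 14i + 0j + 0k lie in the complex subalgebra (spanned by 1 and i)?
Yes. The quaternion -2 - 14i has j- and k-coefficients y = z = 0, so it lies in the complex subalgebra spanned by 1 and i.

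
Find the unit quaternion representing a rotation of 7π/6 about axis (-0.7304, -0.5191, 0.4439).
-0.2588 - 0.7055i - 0.5014j + 0.4288k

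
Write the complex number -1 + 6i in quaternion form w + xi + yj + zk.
-1 + 6i + 0j + 0k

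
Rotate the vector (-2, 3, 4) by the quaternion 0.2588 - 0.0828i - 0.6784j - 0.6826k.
(2.149, 4.521, 1.985)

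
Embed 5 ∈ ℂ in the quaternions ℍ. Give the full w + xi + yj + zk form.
5 + 0i + 0j + 0k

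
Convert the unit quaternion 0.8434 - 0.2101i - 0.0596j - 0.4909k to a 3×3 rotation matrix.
[[0.5109, 0.8531, 0.1057], [-0.803, 0.4298, 0.4129], [0.3068, -0.2959, 0.9046]]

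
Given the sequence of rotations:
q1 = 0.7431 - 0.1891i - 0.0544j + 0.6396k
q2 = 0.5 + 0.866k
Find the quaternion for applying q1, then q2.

q2 · q1 = -0.1823 - 0.0474i - 0.191j + 0.9633k
-0.1823 - 0.0474i - 0.191j + 0.9633k


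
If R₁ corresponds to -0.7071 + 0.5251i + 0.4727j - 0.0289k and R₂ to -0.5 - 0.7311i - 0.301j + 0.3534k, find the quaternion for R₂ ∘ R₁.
0.8899 + 0.0961i + 0.1409j - 0.423k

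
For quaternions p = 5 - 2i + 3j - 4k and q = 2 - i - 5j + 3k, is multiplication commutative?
No: pq = 35 - 20i - 9j + 20k ≠ 35 + 2i - 29j - 6k = qp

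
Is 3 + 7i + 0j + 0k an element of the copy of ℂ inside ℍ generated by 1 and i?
Yes. The quaternion 3 + 7i has j- and k-coefficients y = z = 0, so it lies in the complex subalgebra spanned by 1 and i.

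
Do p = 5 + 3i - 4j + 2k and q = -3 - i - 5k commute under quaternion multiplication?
No: pq = -2 + 6i + 25j - 35k ≠ -2 - 34i - j - 27k = qp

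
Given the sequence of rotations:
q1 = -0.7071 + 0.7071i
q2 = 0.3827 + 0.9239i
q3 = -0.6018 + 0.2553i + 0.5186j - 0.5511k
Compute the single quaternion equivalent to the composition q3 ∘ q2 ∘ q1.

q2 · q1 = -0.9239 - 0.3827i
q3 · q2 · q1 = 0.6537 - 0.0056i - 0.2682j + 0.7076k
0.6537 - 0.0056i - 0.2682j + 0.7076k


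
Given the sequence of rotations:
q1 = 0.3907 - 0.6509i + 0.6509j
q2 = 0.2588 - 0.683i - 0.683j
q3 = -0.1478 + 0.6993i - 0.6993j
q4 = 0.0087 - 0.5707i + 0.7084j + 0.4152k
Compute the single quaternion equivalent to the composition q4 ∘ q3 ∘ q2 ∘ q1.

q2 · q1 = 0.1011 - 0.4353i - 0.0984j - 0.8891k
q3 · q2 · q1 = 0.2207 + 0.7568i + 0.5656j - 0.2418k
q4 · q3 · q2 · q1 = 0.1336 - 0.5255i + 0.3375j - 0.7694k
0.1336 - 0.5255i + 0.3375j - 0.7694k


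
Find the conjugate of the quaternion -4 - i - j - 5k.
-4 + i + j + 5k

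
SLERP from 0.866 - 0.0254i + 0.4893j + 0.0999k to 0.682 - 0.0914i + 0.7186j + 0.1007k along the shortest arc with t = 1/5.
0.8351 - 0.039i + 0.5395j + 0.1008k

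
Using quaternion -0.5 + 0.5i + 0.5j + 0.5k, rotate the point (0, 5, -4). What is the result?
(5, -4, 0)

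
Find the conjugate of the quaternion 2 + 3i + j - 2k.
2 - 3i - j + 2k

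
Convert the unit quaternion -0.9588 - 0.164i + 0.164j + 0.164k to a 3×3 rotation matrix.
[[0.8924, 0.2607, -0.3683], [-0.3683, 0.8924, -0.2607], [0.2607, 0.3683, 0.8924]]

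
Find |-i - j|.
√2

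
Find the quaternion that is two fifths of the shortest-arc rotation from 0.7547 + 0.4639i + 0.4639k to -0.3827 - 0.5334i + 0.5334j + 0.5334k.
0.7424 + 0.6087i - 0.2725j + 0.0636k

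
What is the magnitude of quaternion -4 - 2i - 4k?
6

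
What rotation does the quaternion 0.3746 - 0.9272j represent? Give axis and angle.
axis = (0, -1, 0), θ = 136°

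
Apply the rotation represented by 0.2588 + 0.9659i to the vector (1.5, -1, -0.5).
(1.5, 1.116, -0.067)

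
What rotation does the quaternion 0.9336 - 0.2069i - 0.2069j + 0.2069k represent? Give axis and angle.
axis = (-√3/3, -√3/3, √3/3), θ = 42°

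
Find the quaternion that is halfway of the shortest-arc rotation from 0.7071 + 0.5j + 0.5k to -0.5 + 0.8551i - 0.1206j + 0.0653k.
0.7263 - 0.5145i + 0.3734j + 0.2615k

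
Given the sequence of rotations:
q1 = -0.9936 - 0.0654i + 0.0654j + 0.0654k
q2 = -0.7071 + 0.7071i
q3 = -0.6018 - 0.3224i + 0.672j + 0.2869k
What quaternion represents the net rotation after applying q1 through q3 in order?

q2 · q1 = 0.7488 - 0.6563i - 0.0925j
q3 · q2 · q1 = -0.6001 + 0.1801i + 0.3706j + 0.6857k
-0.6001 + 0.1801i + 0.3706j + 0.6857k


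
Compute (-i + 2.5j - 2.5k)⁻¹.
0.0741i - 0.1852j + 0.1852k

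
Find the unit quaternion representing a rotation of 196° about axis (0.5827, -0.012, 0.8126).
-0.1392 + 0.577i - 0.0119j + 0.8047k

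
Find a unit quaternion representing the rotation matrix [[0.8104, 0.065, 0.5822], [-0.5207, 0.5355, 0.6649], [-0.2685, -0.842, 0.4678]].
0.8387 - 0.4492i + 0.2536j - 0.1746k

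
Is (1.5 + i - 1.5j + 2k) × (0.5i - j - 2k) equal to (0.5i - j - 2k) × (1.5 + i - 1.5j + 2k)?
No: pq = 2 + 5.75i + 1.5j - 3.25k ≠ 2 - 4.25i - 4.5j - 2.75k = qp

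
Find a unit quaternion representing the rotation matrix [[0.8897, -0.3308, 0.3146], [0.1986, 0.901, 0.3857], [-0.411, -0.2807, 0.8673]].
0.9563 - 0.1742i + 0.1897j + 0.1384k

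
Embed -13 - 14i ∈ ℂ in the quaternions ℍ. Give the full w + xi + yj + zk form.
-13 - 14i + 0j + 0k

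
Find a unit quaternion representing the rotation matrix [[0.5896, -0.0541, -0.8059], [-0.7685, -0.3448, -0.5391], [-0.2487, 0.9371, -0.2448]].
0.5 + 0.7381i - 0.2786j - 0.3572k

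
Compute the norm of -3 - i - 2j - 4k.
√30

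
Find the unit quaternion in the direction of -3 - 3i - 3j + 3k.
-0.5 - 0.5i - 0.5j + 0.5k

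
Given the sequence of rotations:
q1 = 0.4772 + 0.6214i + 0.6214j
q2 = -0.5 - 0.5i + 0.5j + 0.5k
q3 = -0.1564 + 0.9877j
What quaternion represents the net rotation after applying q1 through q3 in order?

q2 · q1 = -0.2386 - 0.86i + 0.2386j - 0.3828k
q3 · q2 · q1 = -0.1983 - 0.2436i - 0.273j + 0.9093k
-0.1983 - 0.2436i - 0.273j + 0.9093k


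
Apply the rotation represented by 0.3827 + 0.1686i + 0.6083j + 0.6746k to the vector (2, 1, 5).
(1.854, 4.934, 1.489)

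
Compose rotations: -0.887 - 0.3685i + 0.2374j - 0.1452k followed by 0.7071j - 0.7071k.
-0.2705 + 0.0652i - 0.3666j + 0.8878k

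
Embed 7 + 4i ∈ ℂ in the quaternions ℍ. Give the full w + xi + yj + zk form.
7 + 4i + 0j + 0k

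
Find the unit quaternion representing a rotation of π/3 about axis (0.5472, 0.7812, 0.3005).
0.866 + 0.2736i + 0.3906j + 0.1502k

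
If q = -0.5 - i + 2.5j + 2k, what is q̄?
-0.5 + i - 2.5j - 2k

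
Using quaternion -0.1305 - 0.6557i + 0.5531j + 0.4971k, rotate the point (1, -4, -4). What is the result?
(5.461, -0.954, -1.505)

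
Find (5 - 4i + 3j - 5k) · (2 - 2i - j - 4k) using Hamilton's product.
-15 - 35i - 5j - 20k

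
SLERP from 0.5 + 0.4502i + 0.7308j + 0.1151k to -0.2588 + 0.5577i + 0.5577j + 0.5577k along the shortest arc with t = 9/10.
-0.1818 + 0.5691i + 0.6017j + 0.5302k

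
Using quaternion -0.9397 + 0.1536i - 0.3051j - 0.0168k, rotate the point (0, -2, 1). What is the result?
(0.819, -1.606, 1.323)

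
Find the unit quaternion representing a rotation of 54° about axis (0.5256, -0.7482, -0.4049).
0.891 + 0.2386i - 0.3397j - 0.1838k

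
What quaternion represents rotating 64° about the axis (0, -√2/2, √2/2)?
0.848 - 0.3747j + 0.3747k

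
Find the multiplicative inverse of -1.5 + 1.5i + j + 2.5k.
-0.1277 - 0.1277i - 0.0851j - 0.2128k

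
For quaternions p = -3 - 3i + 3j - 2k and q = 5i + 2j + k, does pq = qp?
No: pq = 11 - 8i - 13j - 24k ≠ 11 - 22i + j + 18k = qp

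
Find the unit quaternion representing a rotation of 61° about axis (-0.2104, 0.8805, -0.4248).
0.8616 - 0.1068i + 0.4469j - 0.2156k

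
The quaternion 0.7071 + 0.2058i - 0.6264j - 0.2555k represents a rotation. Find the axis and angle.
axis = (0.291, -0.8859, -0.3613), θ = π/2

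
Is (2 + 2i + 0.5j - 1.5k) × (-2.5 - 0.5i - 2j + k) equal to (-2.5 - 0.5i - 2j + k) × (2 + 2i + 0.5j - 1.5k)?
No: pq = -1.5 - 8.5i - 6.5j + 2k ≠ -1.5 - 3.5i - 4j + 9.5k = qp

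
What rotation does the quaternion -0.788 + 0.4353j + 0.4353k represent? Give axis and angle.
axis = (0, √2/2, √2/2), θ = 284°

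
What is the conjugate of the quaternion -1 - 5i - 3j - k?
-1 + 5i + 3j + k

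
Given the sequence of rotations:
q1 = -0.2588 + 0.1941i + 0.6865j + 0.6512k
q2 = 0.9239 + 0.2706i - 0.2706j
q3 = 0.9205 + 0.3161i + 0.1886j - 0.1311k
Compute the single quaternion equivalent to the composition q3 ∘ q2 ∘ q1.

q2 · q1 = -0.1059 - 0.0669i + 0.5281j + 0.8399k
q3 · q2 · q1 = -0.0658 + 0.1326i + 0.2094j + 0.9666k
-0.0658 + 0.1326i + 0.2094j + 0.9666k


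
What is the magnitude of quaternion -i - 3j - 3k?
√19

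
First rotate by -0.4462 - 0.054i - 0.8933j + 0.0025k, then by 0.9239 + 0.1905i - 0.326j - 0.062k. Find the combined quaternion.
-0.693 - 0.1911i - 0.677j - 0.1578k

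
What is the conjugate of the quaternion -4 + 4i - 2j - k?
-4 - 4i + 2j + k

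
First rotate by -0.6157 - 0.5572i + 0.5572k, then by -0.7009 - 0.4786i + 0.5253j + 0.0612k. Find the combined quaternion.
0.1308 + 0.9779i - 0.0909j - 0.1355k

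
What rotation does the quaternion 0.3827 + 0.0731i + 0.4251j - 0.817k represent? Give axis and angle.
axis = (0.0791, 0.4601, -0.8843), θ = 3π/4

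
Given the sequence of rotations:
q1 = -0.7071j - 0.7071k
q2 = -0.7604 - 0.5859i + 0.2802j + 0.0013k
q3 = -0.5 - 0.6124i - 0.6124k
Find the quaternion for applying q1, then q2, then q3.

q2 · q1 = 0.199 - 0.1972i + 0.1234j + 0.952k
q3 · q2 · q1 = 0.3627 + 0.0523i + 0.6421j - 0.6734k
0.3627 + 0.0523i + 0.6421j - 0.6734k


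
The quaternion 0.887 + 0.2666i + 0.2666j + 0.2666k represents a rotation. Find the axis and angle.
axis = (√3/3, √3/3, √3/3), θ = 55°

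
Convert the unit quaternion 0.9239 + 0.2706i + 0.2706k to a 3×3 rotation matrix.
[[0.8536, -0.5, 0.1464], [0.5, 0.7071, -0.5], [0.1464, 0.5, 0.8536]]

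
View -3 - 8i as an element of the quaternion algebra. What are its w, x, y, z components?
-3 - 8i + 0j + 0k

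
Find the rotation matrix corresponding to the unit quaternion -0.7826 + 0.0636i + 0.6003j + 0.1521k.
[[0.233, 0.3144, -0.9202], [-0.1617, 0.9456, 0.2822], [0.9589, 0.0831, 0.2712]]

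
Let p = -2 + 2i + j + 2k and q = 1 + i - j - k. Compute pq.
-1 + i + 7j + k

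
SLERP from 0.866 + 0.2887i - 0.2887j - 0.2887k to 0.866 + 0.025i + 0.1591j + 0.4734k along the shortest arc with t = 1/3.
0.9636 + 0.22i - 0.1493j - 0.0287k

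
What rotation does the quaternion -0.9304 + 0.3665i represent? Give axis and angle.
axis = (1, 0, 0), θ = 317°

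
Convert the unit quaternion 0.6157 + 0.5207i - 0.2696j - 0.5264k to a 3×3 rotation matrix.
[[0.3004, 0.3674, -0.8802], [-0.929, -0.0965, -0.3574], [-0.2162, 0.925, 0.3124]]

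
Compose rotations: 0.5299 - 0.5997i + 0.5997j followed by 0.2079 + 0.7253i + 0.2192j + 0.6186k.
0.4137 - 0.1113i - 0.1301j + 0.8942k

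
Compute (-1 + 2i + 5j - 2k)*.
-1 - 2i - 5j + 2k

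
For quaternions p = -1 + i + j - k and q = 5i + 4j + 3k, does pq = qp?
No: pq = -6 + 2i - 12j - 4k ≠ -6 - 12i + 4j - 2k = qp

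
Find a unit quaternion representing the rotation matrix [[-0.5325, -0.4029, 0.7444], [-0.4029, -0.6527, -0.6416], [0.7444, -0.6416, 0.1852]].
0.4835i - 0.4167j + 0.7698k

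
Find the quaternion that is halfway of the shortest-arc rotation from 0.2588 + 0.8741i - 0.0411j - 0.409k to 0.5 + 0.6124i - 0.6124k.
0.3877 + 0.7595i - 0.021j - 0.5219k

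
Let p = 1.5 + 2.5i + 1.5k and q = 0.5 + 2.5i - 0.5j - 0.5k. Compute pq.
-4.75 + 5.75i + 4.25j - 1.25k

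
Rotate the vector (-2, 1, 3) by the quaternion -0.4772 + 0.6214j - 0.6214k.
(-1.283, -3.275, -1.275)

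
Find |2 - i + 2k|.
3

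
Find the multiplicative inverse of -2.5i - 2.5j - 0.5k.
0.1961i + 0.1961j + 0.0392k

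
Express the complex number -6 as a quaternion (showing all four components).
-6 + 0i + 0j + 0k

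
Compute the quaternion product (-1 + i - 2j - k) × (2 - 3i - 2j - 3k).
-6 + 9i + 4j - 7k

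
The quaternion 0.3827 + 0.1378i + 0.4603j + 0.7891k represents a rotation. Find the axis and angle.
axis = (0.1492, 0.4982, 0.8541), θ = 3π/4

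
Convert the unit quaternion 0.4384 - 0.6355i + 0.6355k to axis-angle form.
axis = (-√2/2, 0, √2/2), θ = 128°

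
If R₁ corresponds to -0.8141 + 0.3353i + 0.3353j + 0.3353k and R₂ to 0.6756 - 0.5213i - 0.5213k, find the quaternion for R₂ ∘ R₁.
-0.2004 + 0.8257i + 0.2265j + 0.4761k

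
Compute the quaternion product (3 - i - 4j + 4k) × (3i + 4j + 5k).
-1 - 27i + 29j + 23k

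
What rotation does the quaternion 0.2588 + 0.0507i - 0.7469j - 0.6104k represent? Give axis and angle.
axis = (0.0525, -0.7732, -0.6319), θ = 5π/6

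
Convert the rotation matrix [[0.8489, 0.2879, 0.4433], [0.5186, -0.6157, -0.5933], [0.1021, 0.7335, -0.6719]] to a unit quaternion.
0.3746 + 0.8855i + 0.2277j + 0.154k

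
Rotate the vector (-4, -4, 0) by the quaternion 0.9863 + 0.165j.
(-3.782, -4, 1.302)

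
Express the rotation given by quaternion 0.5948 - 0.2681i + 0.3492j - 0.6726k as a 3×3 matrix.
[[-0.1487, 0.6129, 0.7761], [-0.9874, -0.0485, -0.1508], [-0.0548, -0.7887, 0.6124]]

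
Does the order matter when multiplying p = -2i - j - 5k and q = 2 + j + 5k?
Yes: pq = 26 - 4i + 8j - 12k ≠ 26 - 4i - 12j - 8k = qp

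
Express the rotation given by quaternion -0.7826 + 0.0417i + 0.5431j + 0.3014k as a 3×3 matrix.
[[0.2284, 0.517, -0.8249], [-0.4265, 0.8148, 0.3926], [0.8752, 0.2621, 0.4066]]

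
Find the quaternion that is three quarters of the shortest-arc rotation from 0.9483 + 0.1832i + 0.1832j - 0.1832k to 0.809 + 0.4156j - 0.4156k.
0.8573 + 0.047i + 0.3625j - 0.3625k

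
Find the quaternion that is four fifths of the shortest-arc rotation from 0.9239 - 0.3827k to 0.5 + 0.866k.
0.7254 + 0.6883k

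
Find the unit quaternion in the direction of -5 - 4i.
-0.7809 - 0.6247i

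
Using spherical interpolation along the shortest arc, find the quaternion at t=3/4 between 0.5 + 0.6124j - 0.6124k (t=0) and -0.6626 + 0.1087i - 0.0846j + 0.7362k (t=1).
0.6417 - 0.0836i + 0.2267j - 0.7279k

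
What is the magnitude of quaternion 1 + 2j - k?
√6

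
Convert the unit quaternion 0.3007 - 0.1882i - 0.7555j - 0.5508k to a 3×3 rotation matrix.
[[-0.7483, 0.6156, -0.247], [-0.0469, 0.3224, 0.9454], [0.6617, 0.7191, -0.2124]]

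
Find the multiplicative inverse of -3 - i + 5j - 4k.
-0.0588 + 0.0196i - 0.098j + 0.0784k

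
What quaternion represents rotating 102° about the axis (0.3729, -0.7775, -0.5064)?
0.6293 + 0.2898i - 0.6042j - 0.3935k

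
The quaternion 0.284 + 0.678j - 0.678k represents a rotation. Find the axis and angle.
axis = (0, √2/2, -√2/2), θ = 147°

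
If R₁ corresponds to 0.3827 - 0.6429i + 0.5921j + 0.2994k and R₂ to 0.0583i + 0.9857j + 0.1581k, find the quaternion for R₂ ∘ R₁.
-0.5935 + 0.2238i + 0.2581j + 0.7287k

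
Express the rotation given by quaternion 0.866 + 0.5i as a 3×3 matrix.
[[1, 0, 0], [0, 0.5, -0.866], [0, 0.866, 0.5]]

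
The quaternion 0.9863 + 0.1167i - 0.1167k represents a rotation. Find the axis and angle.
axis = (√2/2, 0, -√2/2), θ = 19°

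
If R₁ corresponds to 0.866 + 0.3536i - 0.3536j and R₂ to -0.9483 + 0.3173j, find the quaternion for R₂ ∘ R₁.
-0.709 - 0.3353i + 0.6101j - 0.1122k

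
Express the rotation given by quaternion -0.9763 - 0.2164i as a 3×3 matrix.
[[1, 0, 0], [0, 0.9063, -0.4225], [0, 0.4225, 0.9063]]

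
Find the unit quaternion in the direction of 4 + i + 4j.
0.6963 + 0.1741i + 0.6963j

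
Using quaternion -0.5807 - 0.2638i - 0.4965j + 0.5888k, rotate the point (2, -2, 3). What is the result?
(-1.466, -3.852, -0.115)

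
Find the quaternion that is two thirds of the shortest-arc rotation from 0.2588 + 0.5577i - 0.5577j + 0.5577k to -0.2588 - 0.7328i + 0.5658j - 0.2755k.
0.262 + 0.6826i - 0.5701j + 0.3746k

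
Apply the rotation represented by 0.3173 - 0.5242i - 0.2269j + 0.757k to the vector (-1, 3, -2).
(1.397, -2.784, -2.074)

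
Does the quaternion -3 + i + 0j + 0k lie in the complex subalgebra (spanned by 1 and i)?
Yes. The quaternion -3 + i has j- and k-coefficients y = z = 0, so it lies in the complex subalgebra spanned by 1 and i.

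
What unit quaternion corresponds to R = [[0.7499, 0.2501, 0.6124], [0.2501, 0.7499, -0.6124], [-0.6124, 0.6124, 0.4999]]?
0.866 + 0.3536i + 0.3536j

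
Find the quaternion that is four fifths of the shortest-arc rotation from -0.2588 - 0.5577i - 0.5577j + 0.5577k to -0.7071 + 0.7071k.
-0.6595 - 0.1297i - 0.1297j + 0.729k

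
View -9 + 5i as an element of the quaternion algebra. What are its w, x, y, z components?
-9 + 5i + 0j + 0k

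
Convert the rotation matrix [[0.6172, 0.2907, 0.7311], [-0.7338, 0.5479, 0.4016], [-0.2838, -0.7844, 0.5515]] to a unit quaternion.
0.8241 - 0.3598i + 0.3079j - 0.3108k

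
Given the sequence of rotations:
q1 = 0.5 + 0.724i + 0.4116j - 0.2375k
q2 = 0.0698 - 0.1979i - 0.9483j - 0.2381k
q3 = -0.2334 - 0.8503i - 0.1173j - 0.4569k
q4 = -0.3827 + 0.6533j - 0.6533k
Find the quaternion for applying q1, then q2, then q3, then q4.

q2 · q1 = 0.512 + 0.2748i - 0.6648j + 0.4695k
q3 · q2 · q1 = 0.2507 - 0.8583i + 0.3688j + 0.254k
q4 · q3 · q2 · q1 = -0.1709 + 0.7353i + 0.5834j + 0.2997k
-0.1709 + 0.7353i + 0.5834j + 0.2997k


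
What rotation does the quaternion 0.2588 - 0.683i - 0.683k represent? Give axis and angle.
axis = (-√2/2, 0, -√2/2), θ = 5π/6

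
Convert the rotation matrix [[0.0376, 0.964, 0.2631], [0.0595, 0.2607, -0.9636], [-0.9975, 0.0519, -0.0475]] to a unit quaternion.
0.5592 + 0.454i + 0.5636j - 0.4044k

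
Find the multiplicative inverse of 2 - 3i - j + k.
0.1333 + 0.2i + 0.0667j - 0.0667k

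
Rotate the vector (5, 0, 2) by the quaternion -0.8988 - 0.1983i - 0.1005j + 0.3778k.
(3.533, -4.061, 0.15)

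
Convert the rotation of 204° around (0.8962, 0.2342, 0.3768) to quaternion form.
-0.2079 + 0.8766i + 0.2291j + 0.3686k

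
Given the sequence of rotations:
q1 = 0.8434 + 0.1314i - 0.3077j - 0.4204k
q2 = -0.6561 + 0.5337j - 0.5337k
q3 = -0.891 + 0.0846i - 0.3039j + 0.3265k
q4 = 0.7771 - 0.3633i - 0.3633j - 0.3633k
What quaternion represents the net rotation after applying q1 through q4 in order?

q2 · q1 = -0.6135 - 0.4748i + 0.5819j - 0.2444k
q3 · q2 · q1 = 0.8434 + 0.2554i - 0.4664j - 0.0776k
q4 · q3 · q2 · q1 = 0.5506 - 0.2492i - 0.7898j - 0.1045k
0.5506 - 0.2492i - 0.7898j - 0.1045k


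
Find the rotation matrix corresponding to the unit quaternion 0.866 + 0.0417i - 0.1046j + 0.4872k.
[[0.5034, -0.8526, -0.1405], [0.8351, 0.5218, -0.1741], [0.2218, -0.0297, 0.9746]]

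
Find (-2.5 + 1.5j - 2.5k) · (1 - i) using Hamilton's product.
-2.5 + 2.5i + 4j - k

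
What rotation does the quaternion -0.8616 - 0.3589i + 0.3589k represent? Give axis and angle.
axis = (-√2/2, 0, √2/2), θ = 299°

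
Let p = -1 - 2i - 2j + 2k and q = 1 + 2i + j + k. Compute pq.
3 - 8i + 3j + 3k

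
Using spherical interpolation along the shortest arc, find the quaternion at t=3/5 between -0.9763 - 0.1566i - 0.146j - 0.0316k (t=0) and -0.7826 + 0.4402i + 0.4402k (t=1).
-0.9361 + 0.2155i - 0.0644j + 0.2706k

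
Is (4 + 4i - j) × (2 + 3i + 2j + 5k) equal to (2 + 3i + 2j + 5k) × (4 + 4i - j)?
No: pq = -2 + 15i - 14j + 31k ≠ -2 + 25i + 26j + 9k = qp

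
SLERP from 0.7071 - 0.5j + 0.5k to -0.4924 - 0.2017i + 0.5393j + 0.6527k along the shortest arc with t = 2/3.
0.6915 + 0.1584i - 0.6391j - 0.2971k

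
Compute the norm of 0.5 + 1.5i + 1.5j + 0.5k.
√5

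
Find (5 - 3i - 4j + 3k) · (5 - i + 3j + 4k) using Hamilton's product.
22 - 45i + 4j + 22k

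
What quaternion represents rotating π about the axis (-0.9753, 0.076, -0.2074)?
-0.9753i + 0.076j - 0.2074k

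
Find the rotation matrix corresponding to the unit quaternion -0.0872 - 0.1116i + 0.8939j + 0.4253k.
[[-0.9599, -0.1253, -0.2508], [-0.2737, 0.6133, 0.7409], [0.061, 0.7798, -0.623]]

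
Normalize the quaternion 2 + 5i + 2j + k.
0.343 + 0.8575i + 0.343j + 0.1715k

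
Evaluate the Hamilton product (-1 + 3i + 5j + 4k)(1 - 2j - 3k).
21 - 4i + 16j + k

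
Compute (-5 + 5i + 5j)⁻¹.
-0.0667 - 0.0667i - 0.0667j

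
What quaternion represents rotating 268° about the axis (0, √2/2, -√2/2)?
-0.6947 + 0.5087j - 0.5087k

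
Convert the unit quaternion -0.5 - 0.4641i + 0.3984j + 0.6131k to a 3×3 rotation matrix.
[[-0.0692, 0.2433, -0.9675], [-0.9829, -0.1826, 0.0244], [-0.1707, 0.9526, 0.2518]]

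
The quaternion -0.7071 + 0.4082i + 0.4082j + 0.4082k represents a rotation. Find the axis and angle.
axis = (√3/3, √3/3, √3/3), θ = 3π/2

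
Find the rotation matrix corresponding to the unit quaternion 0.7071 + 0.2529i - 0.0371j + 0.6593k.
[[0.1279, -0.9511, 0.281], [0.9136, 0.0027, -0.4066], [0.3859, 0.3087, 0.8693]]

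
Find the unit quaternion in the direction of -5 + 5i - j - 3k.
-0.6455 + 0.6455i - 0.1291j - 0.3873k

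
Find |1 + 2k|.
√5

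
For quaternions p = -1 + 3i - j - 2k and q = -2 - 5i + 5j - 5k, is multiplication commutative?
No: pq = 12 + 14i + 22j + 19k ≠ 12 - 16i - 28j - k = qp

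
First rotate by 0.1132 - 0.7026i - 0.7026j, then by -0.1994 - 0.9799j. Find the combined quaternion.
-0.711 + 0.1401i + 0.0292j - 0.6885k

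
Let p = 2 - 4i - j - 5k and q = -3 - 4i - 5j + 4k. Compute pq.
-7 - 25i + 29j + 39k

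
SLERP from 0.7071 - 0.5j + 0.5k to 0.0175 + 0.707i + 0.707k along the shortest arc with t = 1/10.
0.6711 + 0.0907i - 0.473j + 0.5636k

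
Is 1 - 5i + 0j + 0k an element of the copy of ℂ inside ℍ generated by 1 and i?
Yes. The quaternion 1 - 5i has j- and k-coefficients y = z = 0, so it lies in the complex subalgebra spanned by 1 and i.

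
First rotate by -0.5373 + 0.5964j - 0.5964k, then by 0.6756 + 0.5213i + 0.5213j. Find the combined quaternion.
-0.6739 - 0.591i + 0.4337j - 0.092k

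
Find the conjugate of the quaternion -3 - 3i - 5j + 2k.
-3 + 3i + 5j - 2k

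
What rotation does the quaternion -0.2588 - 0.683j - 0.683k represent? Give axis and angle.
axis = (0, -√2/2, -√2/2), θ = 7π/6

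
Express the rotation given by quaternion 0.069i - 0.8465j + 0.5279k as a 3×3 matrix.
[[-0.9905, -0.1168, 0.0729], [-0.1168, 0.4331, -0.8937], [0.0729, -0.8937, -0.4426]]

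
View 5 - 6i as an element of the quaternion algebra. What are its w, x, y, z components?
5 - 6i + 0j + 0k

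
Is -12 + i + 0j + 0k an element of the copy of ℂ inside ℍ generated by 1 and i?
Yes. The quaternion -12 + i has j- and k-coefficients y = z = 0, so it lies in the complex subalgebra spanned by 1 and i.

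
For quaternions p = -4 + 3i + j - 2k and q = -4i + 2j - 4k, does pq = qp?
No: pq = 2 + 16i + 12j + 26k ≠ 2 + 16i - 28j + 6k = qp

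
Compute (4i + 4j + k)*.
-4i - 4j - k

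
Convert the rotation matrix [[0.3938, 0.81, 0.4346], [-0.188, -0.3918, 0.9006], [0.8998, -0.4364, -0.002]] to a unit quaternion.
0.5 - 0.6685i - 0.2326j - 0.499k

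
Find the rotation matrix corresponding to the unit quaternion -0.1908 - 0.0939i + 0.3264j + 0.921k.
[[-0.9096, 0.2902, -0.2975], [-0.4128, -0.7141, 0.5654], [-0.0484, 0.6371, 0.7693]]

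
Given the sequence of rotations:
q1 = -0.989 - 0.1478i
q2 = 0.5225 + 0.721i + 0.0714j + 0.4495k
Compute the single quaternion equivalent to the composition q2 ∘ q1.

q2 · q1 = -0.4102 - 0.7903i - 0.1371j - 0.434k
-0.4102 - 0.7903i - 0.1371j - 0.434k


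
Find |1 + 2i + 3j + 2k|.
√18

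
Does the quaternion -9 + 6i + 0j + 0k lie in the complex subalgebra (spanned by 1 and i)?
Yes. The quaternion -9 + 6i has j- and k-coefficients y = z = 0, so it lies in the complex subalgebra spanned by 1 and i.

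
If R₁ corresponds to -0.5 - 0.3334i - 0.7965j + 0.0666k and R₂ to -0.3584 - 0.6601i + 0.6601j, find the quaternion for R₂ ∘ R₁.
0.4849 + 0.4935i - 0.0006j + 0.722k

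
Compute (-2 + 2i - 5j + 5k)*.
-2 - 2i + 5j - 5k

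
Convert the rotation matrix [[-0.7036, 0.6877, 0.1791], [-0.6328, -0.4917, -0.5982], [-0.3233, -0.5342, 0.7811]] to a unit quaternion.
-0.3827 - 0.0418i - 0.3282j + 0.8626k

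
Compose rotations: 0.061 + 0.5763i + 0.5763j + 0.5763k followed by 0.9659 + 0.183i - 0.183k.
0.0589 + 0.6733i + 0.3457j + 0.6509k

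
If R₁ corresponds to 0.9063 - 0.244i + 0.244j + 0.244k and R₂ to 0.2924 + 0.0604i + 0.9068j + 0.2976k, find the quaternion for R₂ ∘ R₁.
-0.0141 + 0.132i + 0.8058j + 0.5771k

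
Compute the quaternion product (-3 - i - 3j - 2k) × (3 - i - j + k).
-11 - 5i - 3j - 11k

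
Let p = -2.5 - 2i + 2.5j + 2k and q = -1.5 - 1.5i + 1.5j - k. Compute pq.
-1 + 1.25i - 12.5j + 0.25k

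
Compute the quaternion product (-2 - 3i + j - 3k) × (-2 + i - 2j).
9 - 2i - j + 11k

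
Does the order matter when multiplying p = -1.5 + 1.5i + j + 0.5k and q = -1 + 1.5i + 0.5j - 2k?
Yes: pq = -0.25 - 6i + 2j + 1.75k ≠ -0.25 - 1.5i - 5.5j + 3.25k = qp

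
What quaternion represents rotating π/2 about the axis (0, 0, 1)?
0.7071 + 0.7071k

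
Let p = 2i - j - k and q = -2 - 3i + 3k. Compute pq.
9 - 7i - j - k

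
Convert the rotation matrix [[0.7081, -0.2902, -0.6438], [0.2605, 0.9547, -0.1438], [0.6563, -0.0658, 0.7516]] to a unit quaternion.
0.9239 + 0.0211i - 0.3518j + 0.149k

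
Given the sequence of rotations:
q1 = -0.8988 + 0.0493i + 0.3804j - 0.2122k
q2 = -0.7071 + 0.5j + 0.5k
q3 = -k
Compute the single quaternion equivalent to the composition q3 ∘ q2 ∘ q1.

q2 · q1 = 0.5514 - 0.3312i - 0.6937j - 0.324k
q3 · q2 · q1 = -0.324 - 0.6937i + 0.3312j - 0.5514k
-0.324 - 0.6937i + 0.3312j - 0.5514k


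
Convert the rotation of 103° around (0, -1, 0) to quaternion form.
0.6225 - 0.7826j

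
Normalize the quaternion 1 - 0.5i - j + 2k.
0.4 - 0.2i - 0.4j + 0.8k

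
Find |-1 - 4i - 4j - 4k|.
7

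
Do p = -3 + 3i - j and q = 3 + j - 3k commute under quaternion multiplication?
No: pq = -8 + 12i + 3j + 12k ≠ -8 + 6i - 15j + 6k = qp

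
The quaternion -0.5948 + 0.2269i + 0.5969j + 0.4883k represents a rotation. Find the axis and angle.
axis = (0.2823, 0.7425, 0.6074), θ = 253°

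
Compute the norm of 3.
3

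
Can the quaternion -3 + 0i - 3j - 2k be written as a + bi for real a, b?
No. The quaternion -3 - 3j - 2k has j-coefficient y = -3 and k-coefficient z = -2, not both zero, so it does not lie in the complex subalgebra spanned by 1 and i.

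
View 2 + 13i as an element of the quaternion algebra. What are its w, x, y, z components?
2 + 13i + 0j + 0k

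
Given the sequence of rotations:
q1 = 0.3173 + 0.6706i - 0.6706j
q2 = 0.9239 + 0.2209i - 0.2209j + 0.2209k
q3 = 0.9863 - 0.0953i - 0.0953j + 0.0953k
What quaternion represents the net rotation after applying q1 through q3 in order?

q2 · q1 = -0.0031 + 0.8378i - 0.5415j + 0.0701k
q3 · q2 · q1 = 0.0185 + 0.8715i - 0.4473j + 0.2003k
0.0185 + 0.8715i - 0.4473j + 0.2003k


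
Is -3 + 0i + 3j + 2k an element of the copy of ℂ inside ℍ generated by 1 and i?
No. The quaternion -3 + 3j + 2k has j-coefficient y = 3 and k-coefficient z = 2, not both zero, so it does not lie in the complex subalgebra spanned by 1 and i.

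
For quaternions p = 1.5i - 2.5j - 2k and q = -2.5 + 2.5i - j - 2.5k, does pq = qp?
No: pq = -11.25 + 0.5i + 5j + 9.75k ≠ -11.25 - 8i + 7.5j + 0.25k = qp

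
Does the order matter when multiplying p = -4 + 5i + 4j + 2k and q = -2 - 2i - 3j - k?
Yes: pq = 32 + 5j - 7k ≠ 32 - 4i + 3j + 7k = qp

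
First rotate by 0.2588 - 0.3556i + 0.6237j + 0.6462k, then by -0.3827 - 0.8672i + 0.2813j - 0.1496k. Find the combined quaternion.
-0.4862 + 0.1867i + 0.4477j - 0.7269k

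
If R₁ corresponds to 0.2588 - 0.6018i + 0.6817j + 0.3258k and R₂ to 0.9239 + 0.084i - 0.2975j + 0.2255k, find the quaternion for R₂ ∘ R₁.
0.419 - 0.7849i + 0.3898j + 0.2376k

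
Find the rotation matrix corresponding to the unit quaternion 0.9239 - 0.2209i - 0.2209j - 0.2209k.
[[0.8048, 0.5058, -0.3106], [-0.3106, 0.8048, 0.5058], [0.5058, -0.3106, 0.8048]]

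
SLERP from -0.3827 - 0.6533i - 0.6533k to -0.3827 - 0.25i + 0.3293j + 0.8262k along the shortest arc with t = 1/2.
-0.2571i - 0.21j - 0.9433k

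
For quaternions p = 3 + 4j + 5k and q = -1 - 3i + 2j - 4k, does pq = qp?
No: pq = 9 - 35i - 13j - 5k ≠ 9 + 17i + 17j - 29k = qp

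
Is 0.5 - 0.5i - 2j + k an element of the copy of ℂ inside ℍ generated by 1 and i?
No. The quaternion 0.5 - 0.5i - 2j + k has j-coefficient y = -2 and k-coefficient z = 1, not both zero, so it does not lie in the complex subalgebra spanned by 1 and i.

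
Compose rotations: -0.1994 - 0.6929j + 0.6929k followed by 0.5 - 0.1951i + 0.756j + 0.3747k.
0.1645 + 0.8224i - 0.362j + 0.4069k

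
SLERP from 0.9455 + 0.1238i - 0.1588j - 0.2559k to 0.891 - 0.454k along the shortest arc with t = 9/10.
0.8999 + 0.0126i - 0.0161j - 0.4356k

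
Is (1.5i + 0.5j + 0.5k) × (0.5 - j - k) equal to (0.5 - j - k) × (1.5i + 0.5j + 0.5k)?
No: pq = 1 + 0.75i + 1.75j - 1.25k ≠ 1 + 0.75i - 1.25j + 1.75k = qp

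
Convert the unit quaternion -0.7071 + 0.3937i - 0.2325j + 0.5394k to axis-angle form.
axis = (0.5568, -0.3288, 0.7628), θ = 3π/2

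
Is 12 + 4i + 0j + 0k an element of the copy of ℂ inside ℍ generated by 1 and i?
Yes. The quaternion 12 + 4i has j- and k-coefficients y = z = 0, so it lies in the complex subalgebra spanned by 1 and i.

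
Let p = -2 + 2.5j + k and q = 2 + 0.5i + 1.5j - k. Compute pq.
-6.75 - 5i + 2.5j + 2.75k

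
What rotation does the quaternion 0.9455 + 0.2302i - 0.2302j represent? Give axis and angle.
axis = (√2/2, -√2/2, 0), θ = 38°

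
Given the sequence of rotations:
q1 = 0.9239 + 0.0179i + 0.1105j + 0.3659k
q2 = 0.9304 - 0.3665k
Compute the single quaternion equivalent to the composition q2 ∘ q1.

q2 · q1 = 0.9937 + 0.0572i + 0.0962j + 0.0018k
0.9937 + 0.0572i + 0.0962j + 0.0018k


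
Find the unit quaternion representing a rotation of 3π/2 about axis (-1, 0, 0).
-0.7071 - 0.7071i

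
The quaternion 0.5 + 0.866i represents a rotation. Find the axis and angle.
axis = (1, 0, 0), θ = 2π/3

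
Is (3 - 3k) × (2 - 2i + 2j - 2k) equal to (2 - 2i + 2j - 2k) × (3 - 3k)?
No: pq = 12j - 12k ≠ -12i - 12k = qp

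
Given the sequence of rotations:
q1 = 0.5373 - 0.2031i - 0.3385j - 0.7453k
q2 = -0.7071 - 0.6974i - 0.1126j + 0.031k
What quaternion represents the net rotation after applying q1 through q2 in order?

q2 · q1 = -0.5366 - 0.1367i - 0.3472j + 0.7569k
-0.5366 - 0.1367i - 0.3472j + 0.7569k


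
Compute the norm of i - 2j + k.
√6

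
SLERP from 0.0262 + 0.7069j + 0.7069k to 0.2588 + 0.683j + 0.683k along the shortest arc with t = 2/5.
0.1201 + 0.702j + 0.702k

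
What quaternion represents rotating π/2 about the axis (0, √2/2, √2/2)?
0.7071 + 0.5j + 0.5k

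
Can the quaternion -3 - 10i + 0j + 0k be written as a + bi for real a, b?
Yes. The quaternion -3 - 10i has j- and k-coefficients y = z = 0, so it lies in the complex subalgebra spanned by 1 and i.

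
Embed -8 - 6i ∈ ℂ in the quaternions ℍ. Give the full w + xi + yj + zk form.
-8 - 6i + 0j + 0k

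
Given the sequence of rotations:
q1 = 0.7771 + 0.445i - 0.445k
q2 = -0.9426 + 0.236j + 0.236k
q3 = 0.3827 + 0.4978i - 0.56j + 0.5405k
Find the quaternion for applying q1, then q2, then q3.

q2 · q1 = -0.6275 - 0.5245i + 0.2884j + 0.4978k
q3 · q2 · q1 = -0.0866 - 0.9477i - 0.0695j - 0.2988k
-0.0866 - 0.9477i - 0.0695j - 0.2988k


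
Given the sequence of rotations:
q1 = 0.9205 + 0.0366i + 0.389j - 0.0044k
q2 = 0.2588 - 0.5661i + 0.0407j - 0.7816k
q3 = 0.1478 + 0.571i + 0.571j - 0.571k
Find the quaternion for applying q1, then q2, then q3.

q2 · q1 = 0.2397 - 0.2078i + 0.107j - 0.9423k
q3 · q2 · q1 = -0.4451 - 0.3708i + 0.8094j - 0.0964k
-0.4451 - 0.3708i + 0.8094j - 0.0964k


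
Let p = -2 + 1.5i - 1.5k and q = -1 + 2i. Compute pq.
-1 - 5.5i - 3j + 1.5k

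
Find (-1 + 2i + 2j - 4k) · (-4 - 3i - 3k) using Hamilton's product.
-2 - 11i + 10j + 25k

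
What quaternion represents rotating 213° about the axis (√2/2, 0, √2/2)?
-0.284 + 0.678i + 0.678k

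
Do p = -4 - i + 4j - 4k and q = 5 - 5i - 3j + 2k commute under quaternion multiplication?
No: pq = -5 + 11i + 54j - 5k ≠ -5 + 19i + 10j - 51k = qp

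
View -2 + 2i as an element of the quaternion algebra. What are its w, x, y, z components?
-2 + 2i + 0j + 0k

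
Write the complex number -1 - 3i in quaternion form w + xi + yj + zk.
-1 - 3i + 0j + 0k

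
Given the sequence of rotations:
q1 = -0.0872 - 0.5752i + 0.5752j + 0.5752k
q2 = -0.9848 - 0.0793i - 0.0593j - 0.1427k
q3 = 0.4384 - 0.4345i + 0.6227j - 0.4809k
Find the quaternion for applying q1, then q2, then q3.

q2 · q1 = 0.1565 + 0.6213i - 0.4336j - 0.6337k
q3 · q2 · q1 = 0.3038 - 0.3987i - 0.6668j - 0.5516k
0.3038 - 0.3987i - 0.6668j - 0.5516k


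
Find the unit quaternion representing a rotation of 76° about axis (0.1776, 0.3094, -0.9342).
0.788 + 0.1093i + 0.1905j - 0.5752k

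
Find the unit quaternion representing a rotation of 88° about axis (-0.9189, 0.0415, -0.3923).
0.7193 - 0.6383i + 0.0288j - 0.2725k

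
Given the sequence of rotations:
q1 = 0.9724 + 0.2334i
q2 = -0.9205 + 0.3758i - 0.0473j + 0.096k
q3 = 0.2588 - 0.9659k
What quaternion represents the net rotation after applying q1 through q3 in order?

q2 · q1 = -0.9828 + 0.1506i - 0.0236j + 0.1044k
q3 · q2 · q1 = -0.1535 + 0.0162i - 0.1516j + 0.9763k
-0.1535 + 0.0162i - 0.1516j + 0.9763k


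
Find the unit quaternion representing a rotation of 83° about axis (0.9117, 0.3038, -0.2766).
0.749 + 0.6041i + 0.2013j - 0.1833k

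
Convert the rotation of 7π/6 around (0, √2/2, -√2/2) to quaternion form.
-0.2588 + 0.683j - 0.683k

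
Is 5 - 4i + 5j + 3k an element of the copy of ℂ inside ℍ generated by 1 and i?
No. The quaternion 5 - 4i + 5j + 3k has j-coefficient y = 5 and k-coefficient z = 3, not both zero, so it does not lie in the complex subalgebra spanned by 1 and i.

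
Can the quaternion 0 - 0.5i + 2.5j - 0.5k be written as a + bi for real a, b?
No. The quaternion -0.5i + 2.5j - 0.5k has j-coefficient y = 2.5 and k-coefficient z = -0.5, not both zero, so it does not lie in the complex subalgebra spanned by 1 and i.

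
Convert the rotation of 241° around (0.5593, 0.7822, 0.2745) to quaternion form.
-0.5075 + 0.4819i + 0.674j + 0.2365k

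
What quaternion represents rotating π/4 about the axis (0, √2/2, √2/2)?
0.9239 + 0.2706j + 0.2706k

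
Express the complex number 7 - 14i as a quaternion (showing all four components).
7 - 14i + 0j + 0k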